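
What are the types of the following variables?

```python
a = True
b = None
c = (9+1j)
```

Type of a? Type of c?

a is assigned the constant True, which has type bool; c is assigned (9+1j), an int plus an imaginary literal (j suffix), which evaluates to complex

bool, complex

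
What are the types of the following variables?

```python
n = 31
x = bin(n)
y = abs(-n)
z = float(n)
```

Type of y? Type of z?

abs() of int returns int; float() returns float

int, float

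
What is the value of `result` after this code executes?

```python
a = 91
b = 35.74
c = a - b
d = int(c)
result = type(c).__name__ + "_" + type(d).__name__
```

a is int; b is float; c is float; d is int; result = 'float_int'

'float_int'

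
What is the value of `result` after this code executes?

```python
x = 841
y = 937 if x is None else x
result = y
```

x = 841; y = 841; result = 841

841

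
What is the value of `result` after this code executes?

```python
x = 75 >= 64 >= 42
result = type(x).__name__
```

x is bool; result = 'bool'

'bool'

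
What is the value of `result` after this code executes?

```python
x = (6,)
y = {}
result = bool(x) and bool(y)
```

x = (6,); y = {}; result = False

False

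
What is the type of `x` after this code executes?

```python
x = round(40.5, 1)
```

round() with decimal places returns float

float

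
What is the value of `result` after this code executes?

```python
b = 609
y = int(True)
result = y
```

b = 609; y = 1; result = 1

1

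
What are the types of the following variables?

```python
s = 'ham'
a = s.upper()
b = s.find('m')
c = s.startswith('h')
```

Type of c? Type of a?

startswith() returns bool; upper() returns str

bool, str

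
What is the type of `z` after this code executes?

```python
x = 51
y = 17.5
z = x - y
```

int - float = float

float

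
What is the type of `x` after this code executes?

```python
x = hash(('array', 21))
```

hash() returns int

int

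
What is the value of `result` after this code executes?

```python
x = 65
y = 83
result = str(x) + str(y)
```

x = 65; y = 83; result = '6583'

'6583'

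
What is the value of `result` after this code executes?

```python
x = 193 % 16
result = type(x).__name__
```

x is int; result = 'int'

'int'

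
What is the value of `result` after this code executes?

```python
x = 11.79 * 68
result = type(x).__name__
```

x is float; result = 'float'

'float'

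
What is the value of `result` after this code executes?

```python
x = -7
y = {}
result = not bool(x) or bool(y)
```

x = -7; y = {}; result = False

False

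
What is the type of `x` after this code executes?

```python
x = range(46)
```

range() returns a range object

range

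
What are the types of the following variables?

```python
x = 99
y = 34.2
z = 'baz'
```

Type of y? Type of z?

y is assigned a number with a decimal point, so it is a float; z is assigned a quoted string literal, so it is a str

float, str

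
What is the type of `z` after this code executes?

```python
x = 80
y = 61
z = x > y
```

Comparison returns bool

bool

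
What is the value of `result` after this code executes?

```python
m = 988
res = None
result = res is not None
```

m = 988; res = None; result = False

False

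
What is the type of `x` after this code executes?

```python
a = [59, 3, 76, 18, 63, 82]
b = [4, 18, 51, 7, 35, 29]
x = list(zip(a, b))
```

list(zip()) returns a list of tuples

list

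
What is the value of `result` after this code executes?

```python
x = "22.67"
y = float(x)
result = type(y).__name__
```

x is str; y is float; result = 'float'

'float'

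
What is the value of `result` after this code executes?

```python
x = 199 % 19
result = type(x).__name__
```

x is int; result = 'int'

'int'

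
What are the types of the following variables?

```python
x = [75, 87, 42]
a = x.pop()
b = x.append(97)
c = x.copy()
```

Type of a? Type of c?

pop() returns element; copy() returns list

int, list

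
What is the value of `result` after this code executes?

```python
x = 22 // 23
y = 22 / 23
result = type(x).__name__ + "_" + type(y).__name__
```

x is int; y is float; result = 'int_float'

'int_float'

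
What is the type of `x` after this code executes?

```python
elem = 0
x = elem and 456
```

'and' returns first falsy value (0 is int)

int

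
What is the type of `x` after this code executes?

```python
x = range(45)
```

range() returns a range object

range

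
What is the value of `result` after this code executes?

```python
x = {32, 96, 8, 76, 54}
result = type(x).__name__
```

x is set; result = 'set'

'set'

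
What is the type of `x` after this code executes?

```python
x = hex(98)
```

hex() returns str representation

str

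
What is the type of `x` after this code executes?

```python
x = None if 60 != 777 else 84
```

60 != 777 is True, so the if branch is taken

NoneType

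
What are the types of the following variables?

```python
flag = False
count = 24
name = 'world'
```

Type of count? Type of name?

count is assigned a bare integer (no decimal point), so it is an int; name is assigned a quoted string literal, so it is a str

int, str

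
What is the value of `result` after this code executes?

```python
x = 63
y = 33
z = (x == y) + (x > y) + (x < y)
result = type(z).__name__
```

x is int; y is int; z is int; result = 'int'

'int'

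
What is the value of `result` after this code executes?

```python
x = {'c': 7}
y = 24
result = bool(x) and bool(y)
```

x = {'c': 7}; y = 24; result = True

True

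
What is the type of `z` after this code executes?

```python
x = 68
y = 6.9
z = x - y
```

int - float = float

float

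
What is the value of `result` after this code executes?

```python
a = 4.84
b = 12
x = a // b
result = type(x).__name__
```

a is float; b is int; x is float; result = 'float'

'float'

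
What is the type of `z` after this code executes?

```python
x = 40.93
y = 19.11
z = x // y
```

float // float = float

float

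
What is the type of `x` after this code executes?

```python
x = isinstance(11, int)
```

isinstance() returns bool

bool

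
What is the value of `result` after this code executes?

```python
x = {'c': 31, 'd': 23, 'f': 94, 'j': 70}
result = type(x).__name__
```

x is dict; result = 'dict'

'dict'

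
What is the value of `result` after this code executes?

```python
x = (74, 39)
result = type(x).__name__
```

x is tuple; result = 'tuple'

'tuple'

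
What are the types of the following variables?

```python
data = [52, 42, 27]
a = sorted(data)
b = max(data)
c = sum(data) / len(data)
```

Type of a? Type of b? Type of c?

sorted() returns list; max of ints returns int; int / int = float

list, int, float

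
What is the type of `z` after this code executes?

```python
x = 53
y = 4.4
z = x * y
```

int * float = float

float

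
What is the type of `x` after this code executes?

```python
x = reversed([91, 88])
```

reversed() on a list returns list_reverseiterator

list_reverseiterator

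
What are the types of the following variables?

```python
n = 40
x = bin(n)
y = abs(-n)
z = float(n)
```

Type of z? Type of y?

float() returns float; abs() of int returns int

float, int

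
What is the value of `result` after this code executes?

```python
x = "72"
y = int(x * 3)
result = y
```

x = '72'; y = 727272; result = 727272

727272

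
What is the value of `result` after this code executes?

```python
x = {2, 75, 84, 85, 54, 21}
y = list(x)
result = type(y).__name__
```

x is set; y is list; result = 'list'

'list'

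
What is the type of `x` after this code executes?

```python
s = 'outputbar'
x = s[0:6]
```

Slicing a str returns str

str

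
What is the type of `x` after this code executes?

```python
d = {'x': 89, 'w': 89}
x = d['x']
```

Accessing dict[str, int] with str key returns int

int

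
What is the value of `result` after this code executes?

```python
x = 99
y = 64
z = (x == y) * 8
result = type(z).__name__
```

x is int; y is int; z is int; result = 'int'

'int'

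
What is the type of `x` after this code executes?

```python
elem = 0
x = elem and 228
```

'and' returns first falsy value (0 is int)

int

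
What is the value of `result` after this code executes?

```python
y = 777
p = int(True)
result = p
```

y = 777; p = 1; result = 1

1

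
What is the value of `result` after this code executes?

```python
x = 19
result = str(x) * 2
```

x = 19; result = '1919'

'1919'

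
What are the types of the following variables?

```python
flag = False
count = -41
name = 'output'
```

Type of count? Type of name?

count is assigned a bare integer (no decimal point), so it is an int; name is assigned a quoted string literal, so it is a str

int, str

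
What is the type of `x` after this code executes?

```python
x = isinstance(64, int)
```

isinstance() returns bool

bool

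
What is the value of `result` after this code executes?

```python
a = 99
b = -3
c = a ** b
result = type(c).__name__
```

a is int; b is int; c is float; result = 'float'

'float'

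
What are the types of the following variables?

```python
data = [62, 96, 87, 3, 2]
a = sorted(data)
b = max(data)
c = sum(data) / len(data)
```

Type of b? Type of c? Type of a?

max of ints returns int; int / int = float; sorted() returns list

int, float, list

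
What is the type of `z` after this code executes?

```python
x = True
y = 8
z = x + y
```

bool + int = int (bool is subclass of int)

int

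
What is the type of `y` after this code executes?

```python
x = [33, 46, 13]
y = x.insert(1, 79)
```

list.insert() returns None

NoneType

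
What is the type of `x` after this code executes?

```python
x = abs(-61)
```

abs() of int returns int

int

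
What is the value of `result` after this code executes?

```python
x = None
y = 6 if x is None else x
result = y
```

x = None; y = 6; result = 6

6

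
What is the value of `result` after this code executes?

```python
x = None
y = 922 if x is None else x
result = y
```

x = None; y = 922; result = 922

922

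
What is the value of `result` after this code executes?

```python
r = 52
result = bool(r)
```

r = 52; result = True

True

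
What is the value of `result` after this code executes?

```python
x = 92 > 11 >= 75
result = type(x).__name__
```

x is bool; result = 'bool'

'bool'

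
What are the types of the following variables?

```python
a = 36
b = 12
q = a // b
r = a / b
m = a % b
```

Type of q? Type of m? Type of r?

// returns int; % of ints returns int; / returns float

int, int, float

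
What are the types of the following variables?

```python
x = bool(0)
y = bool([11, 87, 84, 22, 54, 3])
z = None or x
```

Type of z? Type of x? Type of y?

None or bool returns the bool; bool() returns bool; bool() returns bool

bool, bool, bool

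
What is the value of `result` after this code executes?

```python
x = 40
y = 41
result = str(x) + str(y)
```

x = 40; y = 41; result = '4041'

'4041'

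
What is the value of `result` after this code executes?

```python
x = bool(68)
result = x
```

x = True; result = True

True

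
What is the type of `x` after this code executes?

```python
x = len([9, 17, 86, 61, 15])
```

len() always returns int

int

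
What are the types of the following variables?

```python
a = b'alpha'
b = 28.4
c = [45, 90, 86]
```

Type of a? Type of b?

a is assigned a bytes literal (b'...' prefix); b is assigned a number with a decimal point, so it is a float

bytes, float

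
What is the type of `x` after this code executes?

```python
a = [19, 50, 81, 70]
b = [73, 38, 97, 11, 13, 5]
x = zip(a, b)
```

zip() returns a zip object

zip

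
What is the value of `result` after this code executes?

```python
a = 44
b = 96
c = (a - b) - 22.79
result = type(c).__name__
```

a is int; b is int; c is float; result = 'float'

'float'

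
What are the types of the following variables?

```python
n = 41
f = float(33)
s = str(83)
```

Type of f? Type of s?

f is assigned the result of calling float(), which returns a float; s is assigned the result of calling str(), which returns a str

float, str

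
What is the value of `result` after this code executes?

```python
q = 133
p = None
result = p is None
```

q = 133; p = None; result = True

True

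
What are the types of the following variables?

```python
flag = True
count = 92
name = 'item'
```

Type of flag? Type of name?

flag is assigned the constant True, which has type bool; name is assigned a quoted string literal, so it is a str

bool, str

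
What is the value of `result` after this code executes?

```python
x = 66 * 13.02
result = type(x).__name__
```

x is float; result = 'float'

'float'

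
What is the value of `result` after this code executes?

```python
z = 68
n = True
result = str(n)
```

z = 68; n = True; result = 'True'

'True'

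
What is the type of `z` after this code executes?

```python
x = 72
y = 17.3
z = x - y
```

int - float = float

float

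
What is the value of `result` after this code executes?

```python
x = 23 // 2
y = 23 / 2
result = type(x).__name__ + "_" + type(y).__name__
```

x is int; y is float; result = 'int_float'

'int_float'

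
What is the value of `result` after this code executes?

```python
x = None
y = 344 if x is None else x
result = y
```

x = None; y = 344; result = 344

344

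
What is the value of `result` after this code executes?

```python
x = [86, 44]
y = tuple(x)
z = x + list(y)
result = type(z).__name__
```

x is list; y is tuple; z is list; result = 'list'

'list'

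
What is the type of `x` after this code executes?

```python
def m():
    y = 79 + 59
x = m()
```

Function without return returns None

NoneType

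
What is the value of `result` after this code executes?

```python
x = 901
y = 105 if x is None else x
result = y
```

x = 901; y = 901; result = 901

901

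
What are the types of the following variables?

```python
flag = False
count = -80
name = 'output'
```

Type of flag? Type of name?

flag is assigned the constant False, which has type bool; name is assigned a quoted string literal, so it is a str

bool, str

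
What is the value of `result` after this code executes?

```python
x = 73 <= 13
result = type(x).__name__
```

x is bool; result = 'bool'

'bool'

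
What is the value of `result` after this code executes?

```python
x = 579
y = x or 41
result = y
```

x = 579; y = 579; result = 579

579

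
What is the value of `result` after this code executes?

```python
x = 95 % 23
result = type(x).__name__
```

x is int; result = 'int'

'int'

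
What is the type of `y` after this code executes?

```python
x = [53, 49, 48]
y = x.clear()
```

list.clear() returns None

NoneType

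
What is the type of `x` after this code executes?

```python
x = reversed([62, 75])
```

reversed() on a list returns list_reverseiterator

list_reverseiterator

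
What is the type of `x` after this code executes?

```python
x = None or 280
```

'or' with None returns the other truthy value

int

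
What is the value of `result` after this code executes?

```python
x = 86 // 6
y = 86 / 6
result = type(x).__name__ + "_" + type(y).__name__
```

x is int; y is float; result = 'int_float'

'int_float'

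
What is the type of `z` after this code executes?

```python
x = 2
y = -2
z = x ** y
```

int ** negative = float

float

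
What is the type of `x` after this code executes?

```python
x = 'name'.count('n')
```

str.count() returns int

int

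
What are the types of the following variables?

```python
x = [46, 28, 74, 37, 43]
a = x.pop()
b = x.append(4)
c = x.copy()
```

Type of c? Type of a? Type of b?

copy() returns list; pop() returns element; append() returns None

list, int, NoneType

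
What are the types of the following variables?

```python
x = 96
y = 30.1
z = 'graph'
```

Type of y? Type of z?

y is assigned a number with a decimal point, so it is a float; z is assigned a quoted string literal, so it is a str

float, str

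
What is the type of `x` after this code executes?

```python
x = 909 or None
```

'or' returns first truthy value

int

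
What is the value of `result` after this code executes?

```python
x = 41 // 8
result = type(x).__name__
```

x is int; result = 'int'

'int'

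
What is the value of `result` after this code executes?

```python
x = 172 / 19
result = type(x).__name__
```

x is float; result = 'float'

'float'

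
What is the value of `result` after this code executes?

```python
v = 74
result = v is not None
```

v = 74; result = True

True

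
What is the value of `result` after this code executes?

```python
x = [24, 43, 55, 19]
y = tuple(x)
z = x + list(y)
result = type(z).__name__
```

x is list; y is tuple; z is list; result = 'list'

'list'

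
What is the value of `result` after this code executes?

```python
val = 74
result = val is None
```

val = 74; result = False

False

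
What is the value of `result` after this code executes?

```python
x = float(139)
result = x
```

x = 139.0; result = 139.0

139.0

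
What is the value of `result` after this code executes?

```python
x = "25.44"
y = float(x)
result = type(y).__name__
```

x is str; y is float; result = 'float'

'float'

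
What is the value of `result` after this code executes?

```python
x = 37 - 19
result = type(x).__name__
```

x is int; result = 'int'

'int'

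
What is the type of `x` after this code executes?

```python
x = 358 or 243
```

'or' returns first truthy value (int)

int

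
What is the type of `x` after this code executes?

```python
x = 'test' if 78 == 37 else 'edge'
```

Both branches of conditional are str

str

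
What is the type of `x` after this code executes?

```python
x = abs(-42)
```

abs() of int returns int

int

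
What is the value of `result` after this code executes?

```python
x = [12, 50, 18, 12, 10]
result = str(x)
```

x = [12, 50, 18, 12, 10]; result = '[12, 50, 18, 12, 10]'

'[12, 50, 18, 12, 10]'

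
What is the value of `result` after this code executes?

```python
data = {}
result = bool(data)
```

data = {}; result = False

False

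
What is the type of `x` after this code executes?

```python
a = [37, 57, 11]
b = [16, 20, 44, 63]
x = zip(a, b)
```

zip() returns a zip object

zip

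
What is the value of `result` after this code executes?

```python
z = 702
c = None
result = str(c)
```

z = 702; c = None; result = 'None'

'None'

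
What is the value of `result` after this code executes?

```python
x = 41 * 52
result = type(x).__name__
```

x is int; result = 'int'

'int'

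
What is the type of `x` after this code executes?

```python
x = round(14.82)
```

round() with no decimal places returns int

int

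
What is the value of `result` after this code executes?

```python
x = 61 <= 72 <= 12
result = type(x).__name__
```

x is bool; result = 'bool'

'bool'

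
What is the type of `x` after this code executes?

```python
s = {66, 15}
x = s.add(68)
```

set.add() returns None (mutates in place)

NoneType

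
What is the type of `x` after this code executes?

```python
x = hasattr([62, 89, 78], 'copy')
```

hasattr() returns bool

bool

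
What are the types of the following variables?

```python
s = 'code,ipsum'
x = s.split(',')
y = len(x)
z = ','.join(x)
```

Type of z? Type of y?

str.join() returns str; len() returns int

str, int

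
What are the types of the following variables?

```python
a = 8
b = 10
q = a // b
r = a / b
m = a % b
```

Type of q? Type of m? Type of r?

// returns int; % of ints returns int; / returns float

int, int, float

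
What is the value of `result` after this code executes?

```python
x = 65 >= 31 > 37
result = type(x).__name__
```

x is bool; result = 'bool'

'bool'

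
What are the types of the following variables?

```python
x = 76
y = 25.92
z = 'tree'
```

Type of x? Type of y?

x is assigned a bare integer (no decimal point), so it is an int; y is assigned a number with a decimal point, so it is a float

int, float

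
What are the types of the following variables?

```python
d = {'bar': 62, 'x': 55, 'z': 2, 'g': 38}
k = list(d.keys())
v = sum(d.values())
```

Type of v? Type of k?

sum of ints is int; list() converts to list

int, list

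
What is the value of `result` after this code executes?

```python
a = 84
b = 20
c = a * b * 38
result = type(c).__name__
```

a is int; b is int; c is int; result = 'int'

'int'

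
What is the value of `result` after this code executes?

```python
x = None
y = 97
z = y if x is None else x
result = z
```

x = None; y = 97; z = 97; result = 97

97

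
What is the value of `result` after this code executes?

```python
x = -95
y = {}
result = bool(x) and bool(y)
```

x = -95; y = {}; result = False

False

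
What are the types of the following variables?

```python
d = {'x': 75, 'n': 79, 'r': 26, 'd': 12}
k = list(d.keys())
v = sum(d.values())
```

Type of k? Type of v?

list() converts to list; sum of ints is int

list, int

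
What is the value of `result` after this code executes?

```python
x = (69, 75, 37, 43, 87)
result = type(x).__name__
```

x is tuple; result = 'tuple'

'tuple'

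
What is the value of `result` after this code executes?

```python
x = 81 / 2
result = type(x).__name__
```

x is float; result = 'float'

'float'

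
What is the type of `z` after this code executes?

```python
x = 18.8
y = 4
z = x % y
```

float % int = float

float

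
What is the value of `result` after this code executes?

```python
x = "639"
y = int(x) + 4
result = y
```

x = '639'; y = 643; result = 643

643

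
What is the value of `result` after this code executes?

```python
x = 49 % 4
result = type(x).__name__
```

x is int; result = 'int'

'int'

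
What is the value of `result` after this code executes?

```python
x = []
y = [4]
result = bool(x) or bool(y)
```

x = []; y = [4]; result = True

True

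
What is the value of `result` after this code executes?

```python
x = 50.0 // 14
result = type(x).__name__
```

x is float; result = 'float'

'float'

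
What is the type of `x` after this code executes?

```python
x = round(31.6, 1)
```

round() with decimal places returns float

float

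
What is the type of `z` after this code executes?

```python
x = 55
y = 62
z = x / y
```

int / int = float

float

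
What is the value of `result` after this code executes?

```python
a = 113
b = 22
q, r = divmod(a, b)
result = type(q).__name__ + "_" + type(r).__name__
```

a is int; b is int; q is int; r is int; result = 'int_int'

'int_int'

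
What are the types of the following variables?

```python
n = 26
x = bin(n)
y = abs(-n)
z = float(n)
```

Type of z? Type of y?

float() returns float; abs() of int returns int

float, int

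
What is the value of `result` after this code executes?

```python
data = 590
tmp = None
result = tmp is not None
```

data = 590; tmp = None; result = False

False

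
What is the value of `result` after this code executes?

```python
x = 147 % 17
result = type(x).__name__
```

x is int; result = 'int'

'int'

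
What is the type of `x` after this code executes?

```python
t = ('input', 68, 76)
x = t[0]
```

Index 0 of tuple is a str literal

str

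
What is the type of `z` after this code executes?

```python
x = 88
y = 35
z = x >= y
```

Comparison returns bool

bool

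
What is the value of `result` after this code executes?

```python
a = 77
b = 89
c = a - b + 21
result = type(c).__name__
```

a is int; b is int; c is int; result = 'int'

'int'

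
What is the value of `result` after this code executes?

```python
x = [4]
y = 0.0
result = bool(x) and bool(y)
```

x = [4]; y = 0.0; result = False

False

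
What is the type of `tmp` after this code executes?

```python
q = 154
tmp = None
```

None has type NoneType

NoneType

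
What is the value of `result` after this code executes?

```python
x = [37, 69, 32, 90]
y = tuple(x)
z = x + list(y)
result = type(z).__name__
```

x is list; y is tuple; z is list; result = 'list'

'list'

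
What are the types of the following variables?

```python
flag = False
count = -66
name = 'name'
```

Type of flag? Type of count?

flag is assigned the constant False, which has type bool; count is assigned a bare integer (no decimal point), so it is an int

bool, int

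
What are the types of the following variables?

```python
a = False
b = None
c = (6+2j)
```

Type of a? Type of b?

a is assigned the constant False, which has type bool; b is assigned None, whose type is NoneType

bool, NoneType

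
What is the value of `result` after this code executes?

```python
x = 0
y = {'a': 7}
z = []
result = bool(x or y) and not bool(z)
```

x = 0; y = {'a': 7}; z = []; result = True

True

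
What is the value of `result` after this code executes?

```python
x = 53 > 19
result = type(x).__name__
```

x is bool; result = 'bool'

'bool'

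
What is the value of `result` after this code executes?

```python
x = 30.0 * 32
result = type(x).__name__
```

x is float; result = 'float'

'float'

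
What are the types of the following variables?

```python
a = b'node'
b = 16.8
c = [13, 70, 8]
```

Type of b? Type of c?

b is assigned a number with a decimal point, so it is a float; c is assigned a list literal (square brackets)

float, list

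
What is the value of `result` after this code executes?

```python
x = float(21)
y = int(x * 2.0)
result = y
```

x = 21.0; y = 42; result = 42

42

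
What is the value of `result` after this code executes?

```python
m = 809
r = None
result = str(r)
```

m = 809; r = None; result = 'None'

'None'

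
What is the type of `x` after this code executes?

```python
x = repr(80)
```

repr() returns str

str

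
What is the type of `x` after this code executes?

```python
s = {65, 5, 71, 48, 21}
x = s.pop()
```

Popping from set[int] returns int

int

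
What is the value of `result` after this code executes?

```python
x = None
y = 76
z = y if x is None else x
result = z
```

x = None; y = 76; z = 76; result = 76

76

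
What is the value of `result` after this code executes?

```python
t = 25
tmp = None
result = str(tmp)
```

t = 25; tmp = None; result = 'None'

'None'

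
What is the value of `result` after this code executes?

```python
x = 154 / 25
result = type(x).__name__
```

x is float; result = 'float'

'float'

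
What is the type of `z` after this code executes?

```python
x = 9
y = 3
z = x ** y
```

positive int ** positive int = int

int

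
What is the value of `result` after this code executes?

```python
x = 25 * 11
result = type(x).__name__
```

x is int; result = 'int'

'int'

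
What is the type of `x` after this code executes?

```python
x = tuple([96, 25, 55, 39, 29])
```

tuple() constructor returns tuple

tuple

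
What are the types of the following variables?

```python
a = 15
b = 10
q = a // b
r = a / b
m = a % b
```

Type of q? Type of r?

// returns int; / returns float

int, float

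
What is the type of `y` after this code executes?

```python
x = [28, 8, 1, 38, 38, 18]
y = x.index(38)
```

list.index() returns int

int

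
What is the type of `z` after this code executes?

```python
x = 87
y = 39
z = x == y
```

Equality comparison returns bool

bool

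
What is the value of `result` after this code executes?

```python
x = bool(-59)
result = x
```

x = True; result = True

True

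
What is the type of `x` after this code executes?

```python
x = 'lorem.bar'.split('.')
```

str.split() returns list

list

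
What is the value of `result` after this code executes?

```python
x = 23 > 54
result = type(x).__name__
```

x is bool; result = 'bool'

'bool'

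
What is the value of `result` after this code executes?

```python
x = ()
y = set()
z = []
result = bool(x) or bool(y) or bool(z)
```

x = (); y = set(); z = []; result = False

False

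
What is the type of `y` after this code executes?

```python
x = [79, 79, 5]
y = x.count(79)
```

list.count() returns int

int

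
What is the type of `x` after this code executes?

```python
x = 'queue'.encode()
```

str.encode() returns bytes

bytes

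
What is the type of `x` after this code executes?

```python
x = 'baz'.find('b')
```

str.find() returns int index

int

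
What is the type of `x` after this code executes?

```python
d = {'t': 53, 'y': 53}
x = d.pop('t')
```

dict.pop() returns the value

int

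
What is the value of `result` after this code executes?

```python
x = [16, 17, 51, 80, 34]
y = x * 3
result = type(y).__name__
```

x is list; y is list; result = 'list'

'list'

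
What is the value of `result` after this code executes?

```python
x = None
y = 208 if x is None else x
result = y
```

x = None; y = 208; result = 208

208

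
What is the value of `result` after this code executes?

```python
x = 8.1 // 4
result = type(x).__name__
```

x is float; result = 'float'

'float'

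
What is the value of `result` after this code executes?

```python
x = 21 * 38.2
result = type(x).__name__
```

x is float; result = 'float'

'float'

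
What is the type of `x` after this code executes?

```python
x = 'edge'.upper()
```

str.upper() returns str

str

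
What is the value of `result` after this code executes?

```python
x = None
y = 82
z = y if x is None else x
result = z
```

x = None; y = 82; z = 82; result = 82

82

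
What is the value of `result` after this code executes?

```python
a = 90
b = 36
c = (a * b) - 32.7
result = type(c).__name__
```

a is int; b is int; c is float; result = 'float'

'float'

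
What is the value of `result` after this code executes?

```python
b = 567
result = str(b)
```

b = 567; result = '567'

'567'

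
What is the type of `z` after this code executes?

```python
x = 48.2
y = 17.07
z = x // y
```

float // float = float

float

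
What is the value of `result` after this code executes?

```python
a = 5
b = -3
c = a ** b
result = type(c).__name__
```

a is int; b is int; c is float; result = 'float'

'float'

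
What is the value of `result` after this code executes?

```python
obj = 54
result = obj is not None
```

obj = 54; result = True

True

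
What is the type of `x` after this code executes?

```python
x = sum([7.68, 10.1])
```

sum() of floats returns float

float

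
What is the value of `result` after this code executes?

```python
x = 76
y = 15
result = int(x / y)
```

x = 76; y = 15; result = 5

5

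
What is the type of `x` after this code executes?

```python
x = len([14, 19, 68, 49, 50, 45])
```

len() always returns int

int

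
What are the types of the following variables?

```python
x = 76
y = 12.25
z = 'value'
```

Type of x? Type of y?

x is assigned a bare integer (no decimal point), so it is an int; y is assigned a number with a decimal point, so it is a float

int, float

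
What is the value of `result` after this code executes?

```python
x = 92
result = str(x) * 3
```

x = 92; result = '929292'

'929292'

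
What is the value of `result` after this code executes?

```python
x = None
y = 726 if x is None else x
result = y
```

x = None; y = 726; result = 726

726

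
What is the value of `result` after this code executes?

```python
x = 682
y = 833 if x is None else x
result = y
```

x = 682; y = 682; result = 682

682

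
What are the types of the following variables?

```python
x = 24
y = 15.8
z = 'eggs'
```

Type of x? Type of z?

x is assigned a bare integer (no decimal point), so it is an int; z is assigned a quoted string literal, so it is a str

int, str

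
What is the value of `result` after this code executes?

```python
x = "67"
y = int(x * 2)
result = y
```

x = '67'; y = 6767; result = 6767

6767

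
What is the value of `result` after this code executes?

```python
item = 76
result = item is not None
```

item = 76; result = True

True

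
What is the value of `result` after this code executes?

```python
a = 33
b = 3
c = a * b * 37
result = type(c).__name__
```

a is int; b is int; c is int; result = 'int'

'int'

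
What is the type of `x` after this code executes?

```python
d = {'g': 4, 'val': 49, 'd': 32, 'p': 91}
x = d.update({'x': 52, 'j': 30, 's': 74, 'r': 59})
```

dict.update() returns None

NoneType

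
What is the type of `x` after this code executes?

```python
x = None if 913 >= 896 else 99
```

913 >= 896 is True, so the if branch is taken

NoneType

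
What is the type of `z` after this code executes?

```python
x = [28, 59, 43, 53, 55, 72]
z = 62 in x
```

'in' operator returns bool

bool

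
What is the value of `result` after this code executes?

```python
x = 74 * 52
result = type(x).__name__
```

x is int; result = 'int'

'int'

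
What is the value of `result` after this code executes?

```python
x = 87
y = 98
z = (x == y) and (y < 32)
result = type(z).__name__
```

x is int; y is int; z is bool; result = 'bool'

'bool'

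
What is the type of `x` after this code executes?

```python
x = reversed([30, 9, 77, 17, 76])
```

reversed() on a list returns list_reverseiterator

list_reverseiterator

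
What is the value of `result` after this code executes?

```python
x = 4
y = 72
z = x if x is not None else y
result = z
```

x = 4; y = 72; z = 4; result = 4

4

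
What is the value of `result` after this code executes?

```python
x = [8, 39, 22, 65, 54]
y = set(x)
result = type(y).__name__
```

x is list; y is set; result = 'set'

'set'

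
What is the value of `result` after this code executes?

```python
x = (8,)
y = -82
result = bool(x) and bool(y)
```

x = (8,); y = -82; result = True

True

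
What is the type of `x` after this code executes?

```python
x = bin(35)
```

bin() returns str representation

str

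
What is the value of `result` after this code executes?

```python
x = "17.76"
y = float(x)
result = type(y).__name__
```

x is str; y is float; result = 'float'

'float'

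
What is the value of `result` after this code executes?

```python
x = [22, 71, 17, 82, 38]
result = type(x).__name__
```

x is list; result = 'list'

'list'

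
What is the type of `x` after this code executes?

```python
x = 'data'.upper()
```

str.upper() returns str

str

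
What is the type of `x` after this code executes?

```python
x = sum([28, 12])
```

sum() of ints returns int

int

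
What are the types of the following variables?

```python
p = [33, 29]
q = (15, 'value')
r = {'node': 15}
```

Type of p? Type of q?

p is assigned a list literal (square brackets); q is assigned a tuple (parenthesized, comma-separated values)

list, tuple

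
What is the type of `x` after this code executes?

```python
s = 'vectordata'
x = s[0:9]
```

Slicing a str returns str

str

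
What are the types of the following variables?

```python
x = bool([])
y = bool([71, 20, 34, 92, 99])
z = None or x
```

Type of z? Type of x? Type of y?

None or bool returns the bool; bool() returns bool; bool() returns bool

bool, bool, bool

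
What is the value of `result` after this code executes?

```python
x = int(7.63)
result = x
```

x = 7; result = 7

7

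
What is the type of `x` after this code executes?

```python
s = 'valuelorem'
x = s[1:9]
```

Slicing a str returns str

str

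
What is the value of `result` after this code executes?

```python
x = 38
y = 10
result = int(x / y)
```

x = 38; y = 10; result = 3

3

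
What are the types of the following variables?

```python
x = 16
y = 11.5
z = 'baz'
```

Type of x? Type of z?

x is assigned a bare integer (no decimal point), so it is an int; z is assigned a quoted string literal, so it is a str

int, str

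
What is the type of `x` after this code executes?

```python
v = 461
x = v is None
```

'is' comparison returns bool

bool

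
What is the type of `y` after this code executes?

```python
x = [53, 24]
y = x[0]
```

Indexing list[int] returns int

int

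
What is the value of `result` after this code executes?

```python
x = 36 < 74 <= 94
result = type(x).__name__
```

x is bool; result = 'bool'

'bool'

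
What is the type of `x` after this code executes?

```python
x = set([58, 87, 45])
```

set() constructor returns set

set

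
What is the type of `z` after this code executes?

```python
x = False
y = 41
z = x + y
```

bool + int = int (bool is subclass of int)

int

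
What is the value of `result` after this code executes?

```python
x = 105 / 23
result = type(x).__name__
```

x is float; result = 'float'

'float'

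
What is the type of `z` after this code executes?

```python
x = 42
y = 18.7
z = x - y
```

int - float = float

float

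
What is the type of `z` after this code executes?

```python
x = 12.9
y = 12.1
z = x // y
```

float // float = float

float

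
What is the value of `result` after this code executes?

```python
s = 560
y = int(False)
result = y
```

s = 560; y = 0; result = 0

0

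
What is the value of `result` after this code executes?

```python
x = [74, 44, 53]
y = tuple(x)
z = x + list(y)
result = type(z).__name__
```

x is list; y is tuple; z is list; result = 'list'

'list'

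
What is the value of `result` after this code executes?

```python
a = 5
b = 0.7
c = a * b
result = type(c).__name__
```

a is int; b is float; c is float; result = 'float'

'float'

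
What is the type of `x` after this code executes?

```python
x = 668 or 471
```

'or' returns first truthy value (int)

int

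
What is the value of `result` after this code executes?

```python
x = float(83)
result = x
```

x = 83.0; result = 83.0

83.0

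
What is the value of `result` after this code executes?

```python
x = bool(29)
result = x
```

x = True; result = True

True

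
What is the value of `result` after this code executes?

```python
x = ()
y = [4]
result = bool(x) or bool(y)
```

x = (); y = [4]; result = True

True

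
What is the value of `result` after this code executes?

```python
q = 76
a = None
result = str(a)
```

q = 76; a = None; result = 'None'

'None'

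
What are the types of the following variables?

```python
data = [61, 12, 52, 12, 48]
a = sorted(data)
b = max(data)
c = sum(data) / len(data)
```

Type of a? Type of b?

sorted() returns list; max of ints returns int

list, int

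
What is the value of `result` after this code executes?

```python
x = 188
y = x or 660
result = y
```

x = 188; y = 188; result = 188

188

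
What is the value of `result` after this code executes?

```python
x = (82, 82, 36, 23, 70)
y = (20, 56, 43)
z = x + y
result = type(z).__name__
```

x is tuple; y is tuple; z is tuple; result = 'tuple'

'tuple'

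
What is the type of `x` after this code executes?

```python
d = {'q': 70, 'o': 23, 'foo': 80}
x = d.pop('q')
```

dict.pop() returns the value

int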